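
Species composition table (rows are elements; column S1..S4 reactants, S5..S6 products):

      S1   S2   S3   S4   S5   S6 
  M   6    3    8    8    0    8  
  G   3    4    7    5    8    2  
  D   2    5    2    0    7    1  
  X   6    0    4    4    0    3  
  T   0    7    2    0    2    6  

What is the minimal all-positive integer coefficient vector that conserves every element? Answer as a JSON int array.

Coefficients: [1, 6, 1, 2, 4, 6]

M: 1·6+6·3+1·8+2·8 = 48 | 4·0+6·8 = 48
G: 1·3+6·4+1·7+2·5 = 44 | 4·8+6·2 = 44
D: 1·2+6·5+1·2+2·0 = 34 | 4·7+6·1 = 34
X: 1·6+6·0+1·4+2·4 = 18 | 4·0+6·3 = 18
T: 1·0+6·7+1·2+2·0 = 44 | 4·2+6·6 = 44
gcd(1,6,1,2,4,6) = 1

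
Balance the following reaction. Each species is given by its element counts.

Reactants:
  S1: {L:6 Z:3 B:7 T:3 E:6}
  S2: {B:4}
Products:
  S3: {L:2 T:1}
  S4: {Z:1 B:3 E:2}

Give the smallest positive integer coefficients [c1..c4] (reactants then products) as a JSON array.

Coefficients: [2, 1, 6, 6]

L: 2·6+1·0 = 12 | 6·2+6·0 = 12
Z: 2·3+1·0 = 6 | 6·0+6·1 = 6
B: 2·7+1·4 = 18 | 6·0+6·3 = 18
T: 2·3+1·0 = 6 | 6·1+6·0 = 6
E: 2·6+1·0 = 12 | 6·0+6·2 = 12
gcd(2,1,6,6) = 1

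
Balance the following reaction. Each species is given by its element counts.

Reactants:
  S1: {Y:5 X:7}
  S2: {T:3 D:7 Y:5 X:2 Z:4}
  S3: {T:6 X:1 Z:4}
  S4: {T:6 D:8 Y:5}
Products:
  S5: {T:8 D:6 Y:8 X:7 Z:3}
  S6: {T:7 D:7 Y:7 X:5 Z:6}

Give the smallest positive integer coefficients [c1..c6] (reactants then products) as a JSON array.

T: 5·0+4·3+5·6+3·6 = 60 | 4·8+4·7 = 60
D: 5·0+4·7+5·0+3·8 = 52 | 4·6+4·7 = 52
Y: 5·5+4·5+5·0+3·5 = 60 | 4·8+4·7 = 60
X: 5·7+4·2+5·1+3·0 = 48 | 4·7+4·5 = 48
Z: 5·0+4·4+5·4+3·0 = 36 | 4·3+4·6 = 36
gcd(5,4,5,3,4,4) = 1

Coefficients: [5, 4, 5, 3, 4, 4]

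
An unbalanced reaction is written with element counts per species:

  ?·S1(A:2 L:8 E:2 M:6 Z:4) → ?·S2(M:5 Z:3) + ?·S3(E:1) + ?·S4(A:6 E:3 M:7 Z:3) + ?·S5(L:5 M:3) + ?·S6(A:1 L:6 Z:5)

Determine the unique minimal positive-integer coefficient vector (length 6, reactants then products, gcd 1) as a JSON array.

Coefficients: [4, 1, 5, 1, 4, 2]

A: 4·2 = 8 | 1·0+5·0+1·6+4·0+2·1 = 8
L: 4·8 = 32 | 1·0+5·0+1·0+4·5+2·6 = 32
E: 4·2 = 8 | 1·0+5·1+1·3+4·0+2·0 = 8
M: 4·6 = 24 | 1·5+5·0+1·7+4·3+2·0 = 24
Z: 4·4 = 16 | 1·3+5·0+1·3+4·0+2·5 = 16
gcd(4,1,5,1,4,2) = 1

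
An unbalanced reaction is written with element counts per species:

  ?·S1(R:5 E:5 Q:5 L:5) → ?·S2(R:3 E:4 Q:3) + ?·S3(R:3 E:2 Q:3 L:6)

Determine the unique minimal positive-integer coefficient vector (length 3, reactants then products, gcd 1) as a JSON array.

R: 6·5 = 30 | 5·3+5·3 = 30
E: 6·5 = 30 | 5·4+5·2 = 30
Q: 6·5 = 30 | 5·3+5·3 = 30
L: 6·5 = 30 | 5·0+5·6 = 30
gcd(6,5,5) = 1

Coefficients: [6, 5, 5]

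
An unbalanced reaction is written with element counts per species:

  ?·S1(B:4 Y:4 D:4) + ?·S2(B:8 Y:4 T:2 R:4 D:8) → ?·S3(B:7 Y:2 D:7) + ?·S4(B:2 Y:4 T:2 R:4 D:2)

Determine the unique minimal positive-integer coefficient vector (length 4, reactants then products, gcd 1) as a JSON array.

Coefficients: [3, 5, 6, 5]

B: 3·4+5·8 = 52 | 6·7+5·2 = 52
Y: 3·4+5·4 = 32 | 6·2+5·4 = 32
T: 3·0+5·2 = 10 | 6·0+5·2 = 10
R: 3·0+5·4 = 20 | 6·0+5·4 = 20
D: 3·4+5·8 = 52 | 6·7+5·2 = 52
gcd(3,5,6,5) = 1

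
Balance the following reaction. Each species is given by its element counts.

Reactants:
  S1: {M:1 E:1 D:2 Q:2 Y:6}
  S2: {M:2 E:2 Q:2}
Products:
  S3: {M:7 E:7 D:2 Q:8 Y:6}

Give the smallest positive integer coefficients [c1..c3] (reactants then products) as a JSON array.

Coefficients: [1, 3, 1]

M: 1·1+3·2 = 7 | 1·7 = 7
E: 1·1+3·2 = 7 | 1·7 = 7
D: 1·2+3·0 = 2 | 1·2 = 2
Q: 1·2+3·2 = 8 | 1·8 = 8
Y: 1·6+3·0 = 6 | 1·6 = 6
gcd(1,3,1) = 1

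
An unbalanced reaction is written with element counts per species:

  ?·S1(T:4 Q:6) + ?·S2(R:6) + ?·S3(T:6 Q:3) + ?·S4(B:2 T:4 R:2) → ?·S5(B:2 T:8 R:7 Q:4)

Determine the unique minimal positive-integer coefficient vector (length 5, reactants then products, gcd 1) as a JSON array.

B: 3·0+5·0+2·0+6·2 = 12 | 6·2 = 12
T: 3·4+5·0+2·6+6·4 = 48 | 6·8 = 48
R: 3·0+5·6+2·0+6·2 = 42 | 6·7 = 42
Q: 3·6+5·0+2·3+6·0 = 24 | 6·4 = 24
gcd(3,5,2,6,6) = 1

Coefficients: [3, 5, 2, 6, 6]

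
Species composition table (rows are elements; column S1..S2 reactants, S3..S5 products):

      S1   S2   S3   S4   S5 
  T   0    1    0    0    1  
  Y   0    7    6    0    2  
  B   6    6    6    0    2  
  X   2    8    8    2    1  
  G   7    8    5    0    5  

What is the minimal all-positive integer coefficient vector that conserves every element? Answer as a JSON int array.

T: 1·0+6·1 = 6 | 5·0+2·0+6·1 = 6
Y: 1·0+6·7 = 42 | 5·6+2·0+6·2 = 42
B: 1·6+6·6 = 42 | 5·6+2·0+6·2 = 42
X: 1·2+6·8 = 50 | 5·8+2·2+6·1 = 50
G: 1·7+6·8 = 55 | 5·5+2·0+6·5 = 55
gcd(1,6,5,2,6) = 1

Coefficients: [1, 6, 5, 2, 6]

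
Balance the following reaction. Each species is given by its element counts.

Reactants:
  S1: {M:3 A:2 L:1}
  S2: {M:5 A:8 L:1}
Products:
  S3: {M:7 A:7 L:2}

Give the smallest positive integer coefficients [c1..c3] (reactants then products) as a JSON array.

M: 3·3+1·5 = 14 | 2·7 = 14
A: 3·2+1·8 = 14 | 2·7 = 14
L: 3·1+1·1 = 4 | 2·2 = 4
gcd(3,1,2) = 1

Coefficients: [3, 1, 2]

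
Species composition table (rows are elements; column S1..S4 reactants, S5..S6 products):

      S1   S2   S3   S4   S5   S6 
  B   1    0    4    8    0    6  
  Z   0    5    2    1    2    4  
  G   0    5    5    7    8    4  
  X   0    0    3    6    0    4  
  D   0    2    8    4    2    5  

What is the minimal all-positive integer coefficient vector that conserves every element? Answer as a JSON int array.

B: 4·1+5·0+2·4+3·8 = 36 | 4·0+6·6 = 36
Z: 4·0+5·5+2·2+3·1 = 32 | 4·2+6·4 = 32
G: 4·0+5·5+2·5+3·7 = 56 | 4·8+6·4 = 56
X: 4·0+5·0+2·3+3·6 = 24 | 4·0+6·4 = 24
D: 4·0+5·2+2·8+3·4 = 38 | 4·2+6·5 = 38
gcd(4,5,2,3,4,6) = 1

Coefficients: [4, 5, 2, 3, 4, 6]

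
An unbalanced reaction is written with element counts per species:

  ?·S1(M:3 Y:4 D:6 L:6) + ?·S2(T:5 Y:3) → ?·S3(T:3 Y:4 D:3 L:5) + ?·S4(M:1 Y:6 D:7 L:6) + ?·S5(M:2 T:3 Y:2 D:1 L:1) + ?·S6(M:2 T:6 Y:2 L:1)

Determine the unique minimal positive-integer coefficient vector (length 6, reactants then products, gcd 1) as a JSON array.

Coefficients: [6, 6, 1, 4, 5, 2]

M: 6·3+6·0 = 18 | 1·0+4·1+5·2+2·2 = 18
T: 6·0+6·5 = 30 | 1·3+4·0+5·3+2·6 = 30
Y: 6·4+6·3 = 42 | 1·4+4·6+5·2+2·2 = 42
D: 6·6+6·0 = 36 | 1·3+4·7+5·1+2·0 = 36
L: 6·6+6·0 = 36 | 1·5+4·6+5·1+2·1 = 36
gcd(6,6,1,4,5,2) = 1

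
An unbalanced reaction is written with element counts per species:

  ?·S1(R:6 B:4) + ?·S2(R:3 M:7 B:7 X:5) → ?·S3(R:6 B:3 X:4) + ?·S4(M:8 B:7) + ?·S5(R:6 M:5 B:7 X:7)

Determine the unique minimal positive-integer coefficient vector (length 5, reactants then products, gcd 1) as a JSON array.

R: 3·6+6·3 = 36 | 4·6+4·0+2·6 = 36
M: 3·0+6·7 = 42 | 4·0+4·8+2·5 = 42
B: 3·4+6·7 = 54 | 4·3+4·7+2·7 = 54
X: 3·0+6·5 = 30 | 4·4+4·0+2·7 = 30
gcd(3,6,4,4,2) = 1

Coefficients: [3, 6, 4, 4, 2]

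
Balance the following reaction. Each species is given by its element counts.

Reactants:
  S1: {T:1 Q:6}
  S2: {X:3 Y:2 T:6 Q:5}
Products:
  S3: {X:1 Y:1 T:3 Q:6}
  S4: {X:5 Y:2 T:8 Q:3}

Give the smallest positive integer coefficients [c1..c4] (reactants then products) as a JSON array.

X: 2·0+3·3 = 9 | 4·1+1·5 = 9
Y: 2·0+3·2 = 6 | 4·1+1·2 = 6
T: 2·1+3·6 = 20 | 4·3+1·8 = 20
Q: 2·6+3·5 = 27 | 4·6+1·3 = 27
gcd(2,3,4,1) = 1

Coefficients: [2, 3, 4, 1]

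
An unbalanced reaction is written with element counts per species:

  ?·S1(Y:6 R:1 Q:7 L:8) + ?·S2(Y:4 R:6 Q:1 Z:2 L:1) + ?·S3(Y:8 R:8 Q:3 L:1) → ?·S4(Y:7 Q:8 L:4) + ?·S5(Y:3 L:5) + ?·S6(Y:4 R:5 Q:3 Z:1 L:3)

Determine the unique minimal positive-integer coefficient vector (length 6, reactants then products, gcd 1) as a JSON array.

Y: 4·6+3·4+1·8 = 44 | 2·7+2·3+6·4 = 44
R: 4·1+3·6+1·8 = 30 | 2·0+2·0+6·5 = 30
Q: 4·7+3·1+1·3 = 34 | 2·8+2·0+6·3 = 34
Z: 4·0+3·2+1·0 = 6 | 2·0+2·0+6·1 = 6
L: 4·8+3·1+1·1 = 36 | 2·4+2·5+6·3 = 36
gcd(4,3,1,2,2,6) = 1

Coefficients: [4, 3, 1, 2, 2, 6]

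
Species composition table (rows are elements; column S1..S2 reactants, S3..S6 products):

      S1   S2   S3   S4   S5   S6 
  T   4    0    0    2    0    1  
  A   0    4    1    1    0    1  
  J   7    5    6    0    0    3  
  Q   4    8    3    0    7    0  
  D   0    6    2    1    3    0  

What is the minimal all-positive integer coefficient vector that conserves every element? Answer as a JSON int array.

Coefficients: [2, 2, 1, 1, 3, 6]

T: 2·4+2·0 = 8 | 1·0+1·2+3·0+6·1 = 8
A: 2·0+2·4 = 8 | 1·1+1·1+3·0+6·1 = 8
J: 2·7+2·5 = 24 | 1·6+1·0+3·0+6·3 = 24
Q: 2·4+2·8 = 24 | 1·3+1·0+3·7+6·0 = 24
D: 2·0+2·6 = 12 | 1·2+1·1+3·3+6·0 = 12
gcd(2,2,1,1,3,6) = 1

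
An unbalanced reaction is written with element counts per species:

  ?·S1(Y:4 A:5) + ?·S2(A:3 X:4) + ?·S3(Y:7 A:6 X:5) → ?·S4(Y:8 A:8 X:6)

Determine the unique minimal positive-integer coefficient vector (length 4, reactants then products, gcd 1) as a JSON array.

Coefficients: [1, 1, 4, 4]

Y: 1·4+1·0+4·7 = 32 | 4·8 = 32
A: 1·5+1·3+4·6 = 32 | 4·8 = 32
X: 1·0+1·4+4·5 = 24 | 4·6 = 24
gcd(1,1,4,4) = 1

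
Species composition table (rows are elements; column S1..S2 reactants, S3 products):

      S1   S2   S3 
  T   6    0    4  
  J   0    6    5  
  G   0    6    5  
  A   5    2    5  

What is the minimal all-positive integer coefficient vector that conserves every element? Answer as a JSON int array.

Coefficients: [4, 5, 6]

T: 4·6+5·0 = 24 | 6·4 = 24
J: 4·0+5·6 = 30 | 6·5 = 30
G: 4·0+5·6 = 30 | 6·5 = 30
A: 4·5+5·2 = 30 | 6·5 = 30
gcd(4,5,6) = 1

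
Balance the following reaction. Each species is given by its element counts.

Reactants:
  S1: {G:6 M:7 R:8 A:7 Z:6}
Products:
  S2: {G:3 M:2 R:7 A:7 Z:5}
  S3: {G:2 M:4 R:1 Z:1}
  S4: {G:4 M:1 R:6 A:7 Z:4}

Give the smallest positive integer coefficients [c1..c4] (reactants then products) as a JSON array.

G: 3·6 = 18 | 2·3+4·2+1·4 = 18
M: 3·7 = 21 | 2·2+4·4+1·1 = 21
R: 3·8 = 24 | 2·7+4·1+1·6 = 24
A: 3·7 = 21 | 2·7+4·0+1·7 = 21
Z: 3·6 = 18 | 2·5+4·1+1·4 = 18
gcd(3,2,4,1) = 1

Coefficients: [3, 2, 4, 1]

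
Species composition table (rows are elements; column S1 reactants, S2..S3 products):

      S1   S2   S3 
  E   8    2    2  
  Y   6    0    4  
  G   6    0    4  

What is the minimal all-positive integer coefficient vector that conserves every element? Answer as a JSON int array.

E: 2·8 = 16 | 5·2+3·2 = 16
Y: 2·6 = 12 | 5·0+3·4 = 12
G: 2·6 = 12 | 5·0+3·4 = 12
gcd(2,5,3) = 1

Coefficients: [2, 5, 3]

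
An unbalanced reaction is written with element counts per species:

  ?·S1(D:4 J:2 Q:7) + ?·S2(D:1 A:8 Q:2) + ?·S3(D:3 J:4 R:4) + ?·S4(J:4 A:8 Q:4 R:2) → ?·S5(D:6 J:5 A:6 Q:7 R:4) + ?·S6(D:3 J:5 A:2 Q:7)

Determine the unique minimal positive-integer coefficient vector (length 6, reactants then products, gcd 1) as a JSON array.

D: 6·4+3·1+5·3+2·0 = 42 | 6·6+2·3 = 42
J: 6·2+3·0+5·4+2·4 = 40 | 6·5+2·5 = 40
A: 6·0+3·8+5·0+2·8 = 40 | 6·6+2·2 = 40
Q: 6·7+3·2+5·0+2·4 = 56 | 6·7+2·7 = 56
R: 6·0+3·0+5·4+2·2 = 24 | 6·4+2·0 = 24
gcd(6,3,5,2,6,2) = 1

Coefficients: [6, 3, 5, 2, 6, 2]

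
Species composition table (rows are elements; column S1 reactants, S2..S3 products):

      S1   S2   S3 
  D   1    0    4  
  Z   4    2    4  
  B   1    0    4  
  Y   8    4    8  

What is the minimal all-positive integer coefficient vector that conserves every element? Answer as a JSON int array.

Coefficients: [4, 6, 1]

D: 4·1 = 4 | 6·0+1·4 = 4
Z: 4·4 = 16 | 6·2+1·4 = 16
B: 4·1 = 4 | 6·0+1·4 = 4
Y: 4·8 = 32 | 6·4+1·8 = 32
gcd(4,6,1) = 1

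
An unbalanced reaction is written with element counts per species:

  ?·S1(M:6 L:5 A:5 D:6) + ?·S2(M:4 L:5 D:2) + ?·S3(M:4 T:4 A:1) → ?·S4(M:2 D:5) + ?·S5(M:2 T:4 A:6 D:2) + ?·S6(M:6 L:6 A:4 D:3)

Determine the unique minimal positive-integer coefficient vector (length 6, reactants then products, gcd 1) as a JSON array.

M: 5·6+1·4+1·4 = 38 | 3·2+1·2+5·6 = 38
L: 5·5+1·5+1·0 = 30 | 3·0+1·0+5·6 = 30
T: 5·0+1·0+1·4 = 4 | 3·0+1·4+5·0 = 4
A: 5·5+1·0+1·1 = 26 | 3·0+1·6+5·4 = 26
D: 5·6+1·2+1·0 = 32 | 3·5+1·2+5·3 = 32
gcd(5,1,1,3,1,5) = 1

Coefficients: [5, 1, 1, 3, 1, 5]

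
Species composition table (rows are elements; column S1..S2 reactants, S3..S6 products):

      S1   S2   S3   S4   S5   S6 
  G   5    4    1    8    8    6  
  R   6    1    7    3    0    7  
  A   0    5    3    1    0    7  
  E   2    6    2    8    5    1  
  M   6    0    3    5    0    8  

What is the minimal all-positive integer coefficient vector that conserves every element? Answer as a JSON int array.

Coefficients: [4, 3, 2, 2, 1, 1]

G: 4·5+3·4 = 32 | 2·1+2·8+1·8+1·6 = 32
R: 4·6+3·1 = 27 | 2·7+2·3+1·0+1·7 = 27
A: 4·0+3·5 = 15 | 2·3+2·1+1·0+1·7 = 15
E: 4·2+3·6 = 26 | 2·2+2·8+1·5+1·1 = 26
M: 4·6+3·0 = 24 | 2·3+2·5+1·0+1·8 = 24
gcd(4,3,2,2,1,1) = 1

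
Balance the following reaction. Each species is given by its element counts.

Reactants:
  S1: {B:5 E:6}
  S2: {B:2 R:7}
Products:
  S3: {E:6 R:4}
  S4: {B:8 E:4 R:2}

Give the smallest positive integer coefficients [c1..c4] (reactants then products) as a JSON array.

Coefficients: [4, 2, 2, 3]

B: 4·5+2·2 = 24 | 2·0+3·8 = 24
E: 4·6+2·0 = 24 | 2·6+3·4 = 24
R: 4·0+2·7 = 14 | 2·4+3·2 = 14
gcd(4,2,2,3) = 1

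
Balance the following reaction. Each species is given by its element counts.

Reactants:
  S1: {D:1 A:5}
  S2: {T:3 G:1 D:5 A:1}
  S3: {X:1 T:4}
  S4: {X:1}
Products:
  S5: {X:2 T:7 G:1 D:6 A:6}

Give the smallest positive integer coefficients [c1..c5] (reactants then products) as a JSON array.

X: 1·0+1·0+1·1+1·1 = 2 | 1·2 = 2
T: 1·0+1·3+1·4+1·0 = 7 | 1·7 = 7
G: 1·0+1·1+1·0+1·0 = 1 | 1·1 = 1
D: 1·1+1·5+1·0+1·0 = 6 | 1·6 = 6
A: 1·5+1·1+1·0+1·0 = 6 | 1·6 = 6
gcd(1,1,1,1,1) = 1

Coefficients: [1, 1, 1, 1, 1]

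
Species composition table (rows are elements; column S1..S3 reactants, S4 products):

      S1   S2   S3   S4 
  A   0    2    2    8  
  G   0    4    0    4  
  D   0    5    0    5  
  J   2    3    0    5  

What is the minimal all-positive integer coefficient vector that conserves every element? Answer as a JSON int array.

A: 1·0+1·2+3·2 = 8 | 1·8 = 8
G: 1·0+1·4+3·0 = 4 | 1·4 = 4
D: 1·0+1·5+3·0 = 5 | 1·5 = 5
J: 1·2+1·3+3·0 = 5 | 1·5 = 5
gcd(1,1,3,1) = 1

Coefficients: [1, 1, 3, 1]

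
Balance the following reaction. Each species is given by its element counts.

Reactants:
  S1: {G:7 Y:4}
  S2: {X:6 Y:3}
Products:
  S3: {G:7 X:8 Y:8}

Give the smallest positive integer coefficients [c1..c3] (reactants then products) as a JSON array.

Coefficients: [3, 4, 3]

G: 3·7+4·0 = 21 | 3·7 = 21
X: 3·0+4·6 = 24 | 3·8 = 24
Y: 3·4+4·3 = 24 | 3·8 = 24
gcd(3,4,3) = 1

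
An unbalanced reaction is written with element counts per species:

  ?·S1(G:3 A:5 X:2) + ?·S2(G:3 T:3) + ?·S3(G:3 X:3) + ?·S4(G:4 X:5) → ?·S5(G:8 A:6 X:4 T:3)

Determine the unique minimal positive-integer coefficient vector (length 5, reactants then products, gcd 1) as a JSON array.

G: 6·3+5·3+1·3+1·4 = 40 | 5·8 = 40
A: 6·5+5·0+1·0+1·0 = 30 | 5·6 = 30
X: 6·2+5·0+1·3+1·5 = 20 | 5·4 = 20
T: 6·0+5·3+1·0+1·0 = 15 | 5·3 = 15
gcd(6,5,1,1,5) = 1

Coefficients: [6, 5, 1, 1, 5]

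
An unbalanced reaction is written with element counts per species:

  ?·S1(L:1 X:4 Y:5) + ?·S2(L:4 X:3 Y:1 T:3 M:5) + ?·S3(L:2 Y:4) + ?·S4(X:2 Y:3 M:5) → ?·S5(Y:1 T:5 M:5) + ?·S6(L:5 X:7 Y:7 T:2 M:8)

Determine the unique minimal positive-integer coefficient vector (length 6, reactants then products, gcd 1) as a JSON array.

L: 3·1+5·4+1·2+4·0 = 25 | 1·0+5·5 = 25
X: 3·4+5·3+1·0+4·2 = 35 | 1·0+5·7 = 35
Y: 3·5+5·1+1·4+4·3 = 36 | 1·1+5·7 = 36
T: 3·0+5·3+1·0+4·0 = 15 | 1·5+5·2 = 15
M: 3·0+5·5+1·0+4·5 = 45 | 1·5+5·8 = 45
gcd(3,5,1,4,1,5) = 1

Coefficients: [3, 5, 1, 4, 1, 5]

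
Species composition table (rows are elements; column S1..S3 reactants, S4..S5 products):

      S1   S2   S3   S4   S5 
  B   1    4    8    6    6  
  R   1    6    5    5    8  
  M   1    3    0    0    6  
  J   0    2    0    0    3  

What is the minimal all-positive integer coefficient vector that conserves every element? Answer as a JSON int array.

B: 6·1+6·4+3·8 = 54 | 5·6+4·6 = 54
R: 6·1+6·6+3·5 = 57 | 5·5+4·8 = 57
M: 6·1+6·3+3·0 = 24 | 5·0+4·6 = 24
J: 6·0+6·2+3·0 = 12 | 5·0+4·3 = 12
gcd(6,6,3,5,4) = 1

Coefficients: [6, 6, 3, 5, 4]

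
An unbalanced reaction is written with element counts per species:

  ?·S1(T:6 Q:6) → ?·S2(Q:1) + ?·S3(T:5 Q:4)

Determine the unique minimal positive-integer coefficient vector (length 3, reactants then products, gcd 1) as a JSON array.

T: 5·6 = 30 | 6·0+6·5 = 30
Q: 5·6 = 30 | 6·1+6·4 = 30
gcd(5,6,6) = 1

Coefficients: [5, 6, 6]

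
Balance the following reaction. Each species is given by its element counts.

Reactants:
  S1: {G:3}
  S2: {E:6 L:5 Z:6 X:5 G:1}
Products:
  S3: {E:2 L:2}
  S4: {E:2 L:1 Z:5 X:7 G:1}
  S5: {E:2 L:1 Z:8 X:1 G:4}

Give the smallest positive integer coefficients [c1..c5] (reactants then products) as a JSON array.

Coefficients: [1, 3, 6, 2, 1]

E: 1·0+3·6 = 18 | 6·2+2·2+1·2 = 18
L: 1·0+3·5 = 15 | 6·2+2·1+1·1 = 15
Z: 1·0+3·6 = 18 | 6·0+2·5+1·8 = 18
X: 1·0+3·5 = 15 | 6·0+2·7+1·1 = 15
G: 1·3+3·1 = 6 | 6·0+2·1+1·4 = 6
gcd(1,3,6,2,1) = 1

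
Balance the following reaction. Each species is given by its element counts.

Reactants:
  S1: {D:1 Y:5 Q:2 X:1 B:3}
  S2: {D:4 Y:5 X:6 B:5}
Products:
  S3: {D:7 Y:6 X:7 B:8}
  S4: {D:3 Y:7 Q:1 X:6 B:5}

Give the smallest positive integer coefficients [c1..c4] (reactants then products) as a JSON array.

Coefficients: [1, 3, 1, 2]

D: 1·1+3·4 = 13 | 1·7+2·3 = 13
Y: 1·5+3·5 = 20 | 1·6+2·7 = 20
Q: 1·2+3·0 = 2 | 1·0+2·1 = 2
X: 1·1+3·6 = 19 | 1·7+2·6 = 19
B: 1·3+3·5 = 18 | 1·8+2·5 = 18
gcd(1,3,1,2) = 1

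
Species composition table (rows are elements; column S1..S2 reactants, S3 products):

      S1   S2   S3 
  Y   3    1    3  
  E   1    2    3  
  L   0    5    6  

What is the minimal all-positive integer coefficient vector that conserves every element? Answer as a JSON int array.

Coefficients: [3, 6, 5]

Y: 3·3+6·1 = 15 | 5·3 = 15
E: 3·1+6·2 = 15 | 5·3 = 15
L: 3·0+6·5 = 30 | 5·6 = 30
gcd(3,6,5) = 1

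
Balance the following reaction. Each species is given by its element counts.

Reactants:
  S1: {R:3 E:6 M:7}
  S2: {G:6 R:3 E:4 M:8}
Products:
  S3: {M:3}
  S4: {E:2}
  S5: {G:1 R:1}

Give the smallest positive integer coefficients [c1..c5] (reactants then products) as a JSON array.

G: 1·0+1·6 = 6 | 5·0+5·0+6·1 = 6
R: 1·3+1·3 = 6 | 5·0+5·0+6·1 = 6
E: 1·6+1·4 = 10 | 5·0+5·2+6·0 = 10
M: 1·7+1·8 = 15 | 5·3+5·0+6·0 = 15
gcd(1,1,5,5,6) = 1

Coefficients: [1, 1, 5, 5, 6]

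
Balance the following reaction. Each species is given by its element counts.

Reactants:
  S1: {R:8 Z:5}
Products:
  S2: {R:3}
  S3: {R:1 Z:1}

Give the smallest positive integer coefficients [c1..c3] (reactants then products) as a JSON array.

Coefficients: [1, 1, 5]

R: 1·8 = 8 | 1·3+5·1 = 8
Z: 1·5 = 5 | 1·0+5·1 = 5
gcd(1,1,5) = 1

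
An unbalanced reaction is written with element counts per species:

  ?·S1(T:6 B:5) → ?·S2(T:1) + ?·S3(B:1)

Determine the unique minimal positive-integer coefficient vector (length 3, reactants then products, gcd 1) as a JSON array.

T: 1·6 = 6 | 6·1+5·0 = 6
B: 1·5 = 5 | 6·0+5·1 = 5
gcd(1,6,5) = 1

Coefficients: [1, 6, 5]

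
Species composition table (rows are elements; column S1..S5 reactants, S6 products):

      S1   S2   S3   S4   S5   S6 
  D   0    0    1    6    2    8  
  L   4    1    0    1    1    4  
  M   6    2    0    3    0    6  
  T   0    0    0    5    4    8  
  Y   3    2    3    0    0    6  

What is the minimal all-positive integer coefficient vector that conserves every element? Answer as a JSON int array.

Coefficients: [2, 3, 6, 4, 5, 5]

D: 2·0+3·0+6·1+4·6+5·2 = 40 | 5·8 = 40
L: 2·4+3·1+6·0+4·1+5·1 = 20 | 5·4 = 20
M: 2·6+3·2+6·0+4·3+5·0 = 30 | 5·6 = 30
T: 2·0+3·0+6·0+4·5+5·4 = 40 | 5·8 = 40
Y: 2·3+3·2+6·3+4·0+5·0 = 30 | 5·6 = 30
gcd(2,3,6,4,5,5) = 1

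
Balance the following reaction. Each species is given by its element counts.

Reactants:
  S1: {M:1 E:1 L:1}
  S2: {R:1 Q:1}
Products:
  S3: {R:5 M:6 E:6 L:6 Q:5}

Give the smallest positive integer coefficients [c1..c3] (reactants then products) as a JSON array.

R: 6·0+5·1 = 5 | 1·5 = 5
M: 6·1+5·0 = 6 | 1·6 = 6
E: 6·1+5·0 = 6 | 1·6 = 6
L: 6·1+5·0 = 6 | 1·6 = 6
Q: 6·0+5·1 = 5 | 1·5 = 5
gcd(6,5,1) = 1

Coefficients: [6, 5, 1]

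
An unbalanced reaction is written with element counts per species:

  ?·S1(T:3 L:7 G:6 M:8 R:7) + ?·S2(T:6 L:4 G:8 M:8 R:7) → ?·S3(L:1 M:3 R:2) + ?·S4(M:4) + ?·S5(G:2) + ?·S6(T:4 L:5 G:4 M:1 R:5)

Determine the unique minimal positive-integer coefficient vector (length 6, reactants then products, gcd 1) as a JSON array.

Coefficients: [2, 1, 3, 3, 4, 3]

T: 2·3+1·6 = 12 | 3·0+3·0+4·0+3·4 = 12
L: 2·7+1·4 = 18 | 3·1+3·0+4·0+3·5 = 18
G: 2·6+1·8 = 20 | 3·0+3·0+4·2+3·4 = 20
M: 2·8+1·8 = 24 | 3·3+3·4+4·0+3·1 = 24
R: 2·7+1·7 = 21 | 3·2+3·0+4·0+3·5 = 21
gcd(2,1,3,3,4,3) = 1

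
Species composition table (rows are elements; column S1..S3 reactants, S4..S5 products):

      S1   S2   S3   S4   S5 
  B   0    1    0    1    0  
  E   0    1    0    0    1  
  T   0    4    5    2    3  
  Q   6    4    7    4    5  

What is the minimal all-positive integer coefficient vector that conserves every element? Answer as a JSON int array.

B: 3·0+5·1+1·0 = 5 | 5·1+5·0 = 5
E: 3·0+5·1+1·0 = 5 | 5·0+5·1 = 5
T: 3·0+5·4+1·5 = 25 | 5·2+5·3 = 25
Q: 3·6+5·4+1·7 = 45 | 5·4+5·5 = 45
gcd(3,5,1,5,5) = 1

Coefficients: [3, 5, 1, 5, 5]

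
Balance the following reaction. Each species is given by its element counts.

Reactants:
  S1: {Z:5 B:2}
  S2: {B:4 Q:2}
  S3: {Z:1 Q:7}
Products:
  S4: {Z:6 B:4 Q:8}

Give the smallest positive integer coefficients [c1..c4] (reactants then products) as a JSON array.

Coefficients: [2, 1, 2, 2]

Z: 2·5+1·0+2·1 = 12 | 2·6 = 12
B: 2·2+1·4+2·0 = 8 | 2·4 = 8
Q: 2·0+1·2+2·7 = 16 | 2·8 = 16
gcd(2,1,2,2) = 1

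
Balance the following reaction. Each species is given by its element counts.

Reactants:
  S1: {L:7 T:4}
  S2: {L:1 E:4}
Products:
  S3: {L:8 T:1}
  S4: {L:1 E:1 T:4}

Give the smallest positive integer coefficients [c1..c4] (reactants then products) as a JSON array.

L: 5·7+1·1 = 36 | 4·8+4·1 = 36
E: 5·0+1·4 = 4 | 4·0+4·1 = 4
T: 5·4+1·0 = 20 | 4·1+4·4 = 20
gcd(5,1,4,4) = 1

Coefficients: [5, 1, 4, 4]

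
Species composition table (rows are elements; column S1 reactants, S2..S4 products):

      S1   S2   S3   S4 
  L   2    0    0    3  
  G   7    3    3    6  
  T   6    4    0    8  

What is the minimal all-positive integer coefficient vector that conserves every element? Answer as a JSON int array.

L: 6·2 = 12 | 1·0+5·0+4·3 = 12
G: 6·7 = 42 | 1·3+5·3+4·6 = 42
T: 6·6 = 36 | 1·4+5·0+4·8 = 36
gcd(6,1,5,4) = 1

Coefficients: [6, 1, 5, 4]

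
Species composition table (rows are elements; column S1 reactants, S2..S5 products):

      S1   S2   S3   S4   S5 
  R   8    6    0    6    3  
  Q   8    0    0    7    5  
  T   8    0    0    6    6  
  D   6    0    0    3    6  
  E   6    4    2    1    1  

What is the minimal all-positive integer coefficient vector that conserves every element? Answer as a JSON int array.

Coefficients: [3, 1, 5, 2, 2]

R: 3·8 = 24 | 1·6+5·0+2·6+2·3 = 24
Q: 3·8 = 24 | 1·0+5·0+2·7+2·5 = 24
T: 3·8 = 24 | 1·0+5·0+2·6+2·6 = 24
D: 3·6 = 18 | 1·0+5·0+2·3+2·6 = 18
E: 3·6 = 18 | 1·4+5·2+2·1+2·1 = 18
gcd(3,1,5,2,2) = 1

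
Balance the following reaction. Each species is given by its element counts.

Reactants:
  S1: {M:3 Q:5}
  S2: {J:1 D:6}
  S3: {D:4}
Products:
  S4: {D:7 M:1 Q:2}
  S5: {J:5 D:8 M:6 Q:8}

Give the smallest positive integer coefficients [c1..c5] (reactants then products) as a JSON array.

J: 4·0+5·1+5·0 = 5 | 6·0+1·5 = 5
D: 4·0+5·6+5·4 = 50 | 6·7+1·8 = 50
M: 4·3+5·0+5·0 = 12 | 6·1+1·6 = 12
Q: 4·5+5·0+5·0 = 20 | 6·2+1·8 = 20
gcd(4,5,5,6,1) = 1

Coefficients: [4, 5, 5, 6, 1]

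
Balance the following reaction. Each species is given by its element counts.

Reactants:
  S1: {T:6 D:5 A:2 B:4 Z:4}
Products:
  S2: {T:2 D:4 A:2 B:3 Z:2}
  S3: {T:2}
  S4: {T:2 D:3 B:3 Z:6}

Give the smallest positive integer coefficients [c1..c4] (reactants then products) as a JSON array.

T: 3·6 = 18 | 3·2+5·2+1·2 = 18
D: 3·5 = 15 | 3·4+5·0+1·3 = 15
A: 3·2 = 6 | 3·2+5·0+1·0 = 6
B: 3·4 = 12 | 3·3+5·0+1·3 = 12
Z: 3·4 = 12 | 3·2+5·0+1·6 = 12
gcd(3,3,5,1) = 1

Coefficients: [3, 3, 5, 1]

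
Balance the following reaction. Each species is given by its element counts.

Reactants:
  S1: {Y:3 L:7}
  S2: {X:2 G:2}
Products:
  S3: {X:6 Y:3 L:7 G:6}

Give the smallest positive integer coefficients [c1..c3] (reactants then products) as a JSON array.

X: 1·0+3·2 = 6 | 1·6 = 6
Y: 1·3+3·0 = 3 | 1·3 = 3
L: 1·7+3·0 = 7 | 1·7 = 7
G: 1·0+3·2 = 6 | 1·6 = 6
gcd(1,3,1) = 1

Coefficients: [1, 3, 1]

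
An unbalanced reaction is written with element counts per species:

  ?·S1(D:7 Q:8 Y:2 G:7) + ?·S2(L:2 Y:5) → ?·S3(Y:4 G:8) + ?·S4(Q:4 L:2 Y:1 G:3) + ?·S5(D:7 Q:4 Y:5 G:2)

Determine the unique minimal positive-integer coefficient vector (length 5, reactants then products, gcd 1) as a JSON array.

Coefficients: [4, 4, 1, 4, 4]

D: 4·7+4·0 = 28 | 1·0+4·0+4·7 = 28
Q: 4·8+4·0 = 32 | 1·0+4·4+4·4 = 32
L: 4·0+4·2 = 8 | 1·0+4·2+4·0 = 8
Y: 4·2+4·5 = 28 | 1·4+4·1+4·5 = 28
G: 4·7+4·0 = 28 | 1·8+4·3+4·2 = 28
gcd(4,4,1,4,4) = 1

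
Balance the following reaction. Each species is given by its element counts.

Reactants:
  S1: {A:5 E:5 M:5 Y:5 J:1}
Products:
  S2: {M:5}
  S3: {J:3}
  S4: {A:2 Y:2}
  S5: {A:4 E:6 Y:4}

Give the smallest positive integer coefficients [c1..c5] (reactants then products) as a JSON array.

A: 6·5 = 30 | 6·0+2·0+5·2+5·4 = 30
E: 6·5 = 30 | 6·0+2·0+5·0+5·6 = 30
M: 6·5 = 30 | 6·5+2·0+5·0+5·0 = 30
Y: 6·5 = 30 | 6·0+2·0+5·2+5·4 = 30
J: 6·1 = 6 | 6·0+2·3+5·0+5·0 = 6
gcd(6,6,2,5,5) = 1

Coefficients: [6, 6, 2, 5, 5]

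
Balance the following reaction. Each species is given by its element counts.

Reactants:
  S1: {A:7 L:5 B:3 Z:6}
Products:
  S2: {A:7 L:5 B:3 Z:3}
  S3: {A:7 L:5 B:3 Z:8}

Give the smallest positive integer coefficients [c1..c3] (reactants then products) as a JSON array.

A: 5·7 = 35 | 2·7+3·7 = 35
L: 5·5 = 25 | 2·5+3·5 = 25
B: 5·3 = 15 | 2·3+3·3 = 15
Z: 5·6 = 30 | 2·3+3·8 = 30
gcd(5,2,3) = 1

Coefficients: [5, 2, 3]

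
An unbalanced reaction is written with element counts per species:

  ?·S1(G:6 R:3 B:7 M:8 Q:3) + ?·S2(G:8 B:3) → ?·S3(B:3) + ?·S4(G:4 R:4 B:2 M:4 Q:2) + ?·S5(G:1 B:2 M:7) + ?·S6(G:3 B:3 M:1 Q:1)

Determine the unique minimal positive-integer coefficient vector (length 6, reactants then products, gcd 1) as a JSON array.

Coefficients: [4, 1, 1, 3, 2, 6]

G: 4·6+1·8 = 32 | 1·0+3·4+2·1+6·3 = 32
R: 4·3+1·0 = 12 | 1·0+3·4+2·0+6·0 = 12
B: 4·7+1·3 = 31 | 1·3+3·2+2·2+6·3 = 31
M: 4·8+1·0 = 32 | 1·0+3·4+2·7+6·1 = 32
Q: 4·3+1·0 = 12 | 1·0+3·2+2·0+6·1 = 12
gcd(4,1,1,3,2,6) = 1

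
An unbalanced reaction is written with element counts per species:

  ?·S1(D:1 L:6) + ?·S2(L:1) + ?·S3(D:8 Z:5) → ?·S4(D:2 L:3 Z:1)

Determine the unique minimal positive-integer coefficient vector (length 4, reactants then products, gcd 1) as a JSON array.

Coefficients: [2, 3, 1, 5]

D: 2·1+3·0+1·8 = 10 | 5·2 = 10
L: 2·6+3·1+1·0 = 15 | 5·3 = 15
Z: 2·0+3·0+1·5 = 5 | 5·1 = 5
gcd(2,3,1,5) = 1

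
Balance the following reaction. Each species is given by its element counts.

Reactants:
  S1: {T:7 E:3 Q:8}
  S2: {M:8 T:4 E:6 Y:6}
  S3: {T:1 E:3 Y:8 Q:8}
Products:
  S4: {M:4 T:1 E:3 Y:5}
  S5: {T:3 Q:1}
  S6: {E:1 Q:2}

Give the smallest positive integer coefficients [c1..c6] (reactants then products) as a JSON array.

M: 1·0+2·8+1·0 = 16 | 4·4+4·0+6·0 = 16
T: 1·7+2·4+1·1 = 16 | 4·1+4·3+6·0 = 16
E: 1·3+2·6+1·3 = 18 | 4·3+4·0+6·1 = 18
Y: 1·0+2·6+1·8 = 20 | 4·5+4·0+6·0 = 20
Q: 1·8+2·0+1·8 = 16 | 4·0+4·1+6·2 = 16
gcd(1,2,1,4,4,6) = 1

Coefficients: [1, 2, 1, 4, 4, 6]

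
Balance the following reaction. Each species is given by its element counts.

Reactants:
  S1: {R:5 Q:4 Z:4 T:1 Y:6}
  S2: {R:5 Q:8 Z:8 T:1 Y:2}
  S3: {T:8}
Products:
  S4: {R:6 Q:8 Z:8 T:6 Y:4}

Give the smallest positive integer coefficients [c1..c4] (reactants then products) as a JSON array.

R: 2·5+4·5+3·0 = 30 | 5·6 = 30
Q: 2·4+4·8+3·0 = 40 | 5·8 = 40
Z: 2·4+4·8+3·0 = 40 | 5·8 = 40
T: 2·1+4·1+3·8 = 30 | 5·6 = 30
Y: 2·6+4·2+3·0 = 20 | 5·4 = 20
gcd(2,4,3,5) = 1

Coefficients: [2, 4, 3, 5]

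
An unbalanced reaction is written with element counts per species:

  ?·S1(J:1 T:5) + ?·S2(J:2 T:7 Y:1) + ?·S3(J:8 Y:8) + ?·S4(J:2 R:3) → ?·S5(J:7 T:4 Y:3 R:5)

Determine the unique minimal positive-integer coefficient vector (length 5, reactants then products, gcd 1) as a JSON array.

J: 1·1+1·2+1·8+5·2 = 21 | 3·7 = 21
T: 1·5+1·7+1·0+5·0 = 12 | 3·4 = 12
Y: 1·0+1·1+1·8+5·0 = 9 | 3·3 = 9
R: 1·0+1·0+1·0+5·3 = 15 | 3·5 = 15
gcd(1,1,1,5,3) = 1

Coefficients: [1, 1, 1, 5, 3]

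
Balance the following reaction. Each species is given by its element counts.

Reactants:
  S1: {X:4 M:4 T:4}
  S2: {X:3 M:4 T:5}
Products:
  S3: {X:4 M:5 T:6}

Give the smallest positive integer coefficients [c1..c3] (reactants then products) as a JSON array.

X: 1·4+4·3 = 16 | 4·4 = 16
M: 1·4+4·4 = 20 | 4·5 = 20
T: 1·4+4·5 = 24 | 4·6 = 24
gcd(1,4,4) = 1

Coefficients: [1, 4, 4]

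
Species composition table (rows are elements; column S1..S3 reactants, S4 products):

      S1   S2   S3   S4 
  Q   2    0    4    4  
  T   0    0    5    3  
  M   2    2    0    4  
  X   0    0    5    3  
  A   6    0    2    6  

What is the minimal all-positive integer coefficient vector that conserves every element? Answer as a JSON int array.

Coefficients: [4, 6, 3, 5]

Q: 4·2+6·0+3·4 = 20 | 5·4 = 20
T: 4·0+6·0+3·5 = 15 | 5·3 = 15
M: 4·2+6·2+3·0 = 20 | 5·4 = 20
X: 4·0+6·0+3·5 = 15 | 5·3 = 15
A: 4·6+6·0+3·2 = 30 | 5·6 = 30
gcd(4,6,3,5) = 1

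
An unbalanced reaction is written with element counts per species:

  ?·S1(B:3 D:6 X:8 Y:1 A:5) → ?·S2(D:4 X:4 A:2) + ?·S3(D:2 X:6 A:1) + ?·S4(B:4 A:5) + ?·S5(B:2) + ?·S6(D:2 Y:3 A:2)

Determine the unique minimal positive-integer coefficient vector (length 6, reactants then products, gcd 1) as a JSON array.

Coefficients: [6, 6, 4, 2, 5, 2]

B: 6·3 = 18 | 6·0+4·0+2·4+5·2+2·0 = 18
D: 6·6 = 36 | 6·4+4·2+2·0+5·0+2·2 = 36
X: 6·8 = 48 | 6·4+4·6+2·0+5·0+2·0 = 48
Y: 6·1 = 6 | 6·0+4·0+2·0+5·0+2·3 = 6
A: 6·5 = 30 | 6·2+4·1+2·5+5·0+2·2 = 30
gcd(6,6,4,2,5,2) = 1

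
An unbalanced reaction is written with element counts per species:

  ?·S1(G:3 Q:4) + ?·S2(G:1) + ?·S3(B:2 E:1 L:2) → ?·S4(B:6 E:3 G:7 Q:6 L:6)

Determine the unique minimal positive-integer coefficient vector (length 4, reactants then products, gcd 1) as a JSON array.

Coefficients: [3, 5, 6, 2]

B: 3·0+5·0+6·2 = 12 | 2·6 = 12
E: 3·0+5·0+6·1 = 6 | 2·3 = 6
G: 3·3+5·1+6·0 = 14 | 2·7 = 14
Q: 3·4+5·0+6·0 = 12 | 2·6 = 12
L: 3·0+5·0+6·2 = 12 | 2·6 = 12
gcd(3,5,6,2) = 1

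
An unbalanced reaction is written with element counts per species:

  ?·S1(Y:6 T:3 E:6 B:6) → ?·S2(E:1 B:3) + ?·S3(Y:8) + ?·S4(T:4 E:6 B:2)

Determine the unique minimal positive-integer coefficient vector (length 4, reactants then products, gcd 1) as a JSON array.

Y: 4·6 = 24 | 6·0+3·8+3·0 = 24
T: 4·3 = 12 | 6·0+3·0+3·4 = 12
E: 4·6 = 24 | 6·1+3·0+3·6 = 24
B: 4·6 = 24 | 6·3+3·0+3·2 = 24
gcd(4,6,3,3) = 1

Coefficients: [4, 6, 3, 3]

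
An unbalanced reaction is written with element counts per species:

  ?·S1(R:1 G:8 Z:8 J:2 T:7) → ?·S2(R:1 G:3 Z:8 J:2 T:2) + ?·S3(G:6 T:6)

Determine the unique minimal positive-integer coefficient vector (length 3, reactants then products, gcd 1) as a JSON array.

R: 6·1 = 6 | 6·1+5·0 = 6
G: 6·8 = 48 | 6·3+5·6 = 48
Z: 6·8 = 48 | 6·8+5·0 = 48
J: 6·2 = 12 | 6·2+5·0 = 12
T: 6·7 = 42 | 6·2+5·6 = 42
gcd(6,6,5) = 1

Coefficients: [6, 6, 5]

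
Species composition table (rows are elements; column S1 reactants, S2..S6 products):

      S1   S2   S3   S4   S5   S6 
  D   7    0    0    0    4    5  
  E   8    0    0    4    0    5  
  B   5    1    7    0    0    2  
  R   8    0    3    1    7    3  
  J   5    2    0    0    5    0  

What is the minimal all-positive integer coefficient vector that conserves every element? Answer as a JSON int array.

Coefficients: [4, 5, 1, 3, 2, 4]

D: 4·7 = 28 | 5·0+1·0+3·0+2·4+4·5 = 28
E: 4·8 = 32 | 5·0+1·0+3·4+2·0+4·5 = 32
B: 4·5 = 20 | 5·1+1·7+3·0+2·0+4·2 = 20
R: 4·8 = 32 | 5·0+1·3+3·1+2·7+4·3 = 32
J: 4·5 = 20 | 5·2+1·0+3·0+2·5+4·0 = 20
gcd(4,5,1,3,2,4) = 1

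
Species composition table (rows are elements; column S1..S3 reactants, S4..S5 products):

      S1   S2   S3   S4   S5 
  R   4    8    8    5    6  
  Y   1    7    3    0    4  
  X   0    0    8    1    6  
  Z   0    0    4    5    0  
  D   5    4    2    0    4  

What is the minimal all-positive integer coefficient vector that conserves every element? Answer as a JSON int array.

Coefficients: [2, 1, 5, 4, 6]

R: 2·4+1·8+5·8 = 56 | 4·5+6·6 = 56
Y: 2·1+1·7+5·3 = 24 | 4·0+6·4 = 24
X: 2·0+1·0+5·8 = 40 | 4·1+6·6 = 40
Z: 2·0+1·0+5·4 = 20 | 4·5+6·0 = 20
D: 2·5+1·4+5·2 = 24 | 4·0+6·4 = 24
gcd(2,1,5,4,6) = 1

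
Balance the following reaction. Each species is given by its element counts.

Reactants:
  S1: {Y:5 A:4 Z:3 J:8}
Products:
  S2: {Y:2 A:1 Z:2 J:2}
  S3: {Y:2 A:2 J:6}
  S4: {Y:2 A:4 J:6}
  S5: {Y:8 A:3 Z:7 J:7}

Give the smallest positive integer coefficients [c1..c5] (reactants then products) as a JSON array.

Coefficients: [6, 2, 2, 3, 2]

Y: 6·5 = 30 | 2·2+2·2+3·2+2·8 = 30
A: 6·4 = 24 | 2·1+2·2+3·4+2·3 = 24
Z: 6·3 = 18 | 2·2+2·0+3·0+2·7 = 18
J: 6·8 = 48 | 2·2+2·6+3·6+2·7 = 48
gcd(6,2,2,3,2) = 1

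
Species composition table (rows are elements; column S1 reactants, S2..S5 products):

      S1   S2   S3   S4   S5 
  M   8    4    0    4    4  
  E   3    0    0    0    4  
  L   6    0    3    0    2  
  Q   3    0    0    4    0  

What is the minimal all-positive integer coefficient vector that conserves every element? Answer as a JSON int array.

M: 4·8 = 32 | 2·4+6·0+3·4+3·4 = 32
E: 4·3 = 12 | 2·0+6·0+3·0+3·4 = 12
L: 4·6 = 24 | 2·0+6·3+3·0+3·2 = 24
Q: 4·3 = 12 | 2·0+6·0+3·4+3·0 = 12
gcd(4,2,6,3,3) = 1

Coefficients: [4, 2, 6, 3, 3]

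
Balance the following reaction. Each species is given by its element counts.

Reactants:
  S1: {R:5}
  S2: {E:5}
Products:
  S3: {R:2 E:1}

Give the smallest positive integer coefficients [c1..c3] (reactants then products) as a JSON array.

R: 2·5+1·0 = 10 | 5·2 = 10
E: 2·0+1·5 = 5 | 5·1 = 5
gcd(2,1,5) = 1

Coefficients: [2, 1, 5]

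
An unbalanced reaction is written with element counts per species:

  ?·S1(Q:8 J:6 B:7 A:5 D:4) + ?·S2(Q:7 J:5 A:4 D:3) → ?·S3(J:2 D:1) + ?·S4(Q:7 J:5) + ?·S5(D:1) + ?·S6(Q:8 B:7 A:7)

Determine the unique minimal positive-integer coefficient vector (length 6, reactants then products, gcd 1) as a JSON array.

Q: 2·8+1·7 = 23 | 6·0+1·7+5·0+2·8 = 23
J: 2·6+1·5 = 17 | 6·2+1·5+5·0+2·0 = 17
B: 2·7+1·0 = 14 | 6·0+1·0+5·0+2·7 = 14
A: 2·5+1·4 = 14 | 6·0+1·0+5·0+2·7 = 14
D: 2·4+1·3 = 11 | 6·1+1·0+5·1+2·0 = 11
gcd(2,1,6,1,5,2) = 1

Coefficients: [2, 1, 6, 1, 5, 2]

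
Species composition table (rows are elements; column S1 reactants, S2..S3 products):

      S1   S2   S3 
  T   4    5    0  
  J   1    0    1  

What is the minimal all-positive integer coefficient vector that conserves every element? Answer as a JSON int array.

Coefficients: [5, 4, 5]

T: 5·4 = 20 | 4·5+5·0 = 20
J: 5·1 = 5 | 4·0+5·1 = 5
gcd(5,4,5) = 1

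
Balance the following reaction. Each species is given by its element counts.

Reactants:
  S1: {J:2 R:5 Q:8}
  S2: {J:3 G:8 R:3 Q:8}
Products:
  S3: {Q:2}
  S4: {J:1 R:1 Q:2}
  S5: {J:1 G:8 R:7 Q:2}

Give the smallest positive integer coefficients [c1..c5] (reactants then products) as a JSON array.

J: 2·2+1·3 = 7 | 5·0+6·1+1·1 = 7
G: 2·0+1·8 = 8 | 5·0+6·0+1·8 = 8
R: 2·5+1·3 = 13 | 5·0+6·1+1·7 = 13
Q: 2·8+1·8 = 24 | 5·2+6·2+1·2 = 24
gcd(2,1,5,6,1) = 1

Coefficients: [2, 1, 5, 6, 1]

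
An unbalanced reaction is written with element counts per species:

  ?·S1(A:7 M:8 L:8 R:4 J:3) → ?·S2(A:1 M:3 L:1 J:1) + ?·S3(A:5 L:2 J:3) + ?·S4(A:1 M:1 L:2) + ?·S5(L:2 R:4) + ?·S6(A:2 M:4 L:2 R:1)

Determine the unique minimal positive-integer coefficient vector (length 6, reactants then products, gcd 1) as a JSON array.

Coefficients: [5, 6, 3, 6, 4, 4]

A: 5·7 = 35 | 6·1+3·5+6·1+4·0+4·2 = 35
M: 5·8 = 40 | 6·3+3·0+6·1+4·0+4·4 = 40
L: 5·8 = 40 | 6·1+3·2+6·2+4·2+4·2 = 40
R: 5·4 = 20 | 6·0+3·0+6·0+4·4+4·1 = 20
J: 5·3 = 15 | 6·1+3·3+6·0+4·0+4·0 = 15
gcd(5,6,3,6,4,4) = 1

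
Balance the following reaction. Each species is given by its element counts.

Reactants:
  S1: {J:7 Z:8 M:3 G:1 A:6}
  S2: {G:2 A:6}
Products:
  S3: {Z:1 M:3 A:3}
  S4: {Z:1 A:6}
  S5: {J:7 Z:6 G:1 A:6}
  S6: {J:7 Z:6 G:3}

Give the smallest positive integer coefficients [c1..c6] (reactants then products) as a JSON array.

J: 4·7+3·0 = 28 | 4·0+4·0+1·7+3·7 = 28
Z: 4·8+3·0 = 32 | 4·1+4·1+1·6+3·6 = 32
M: 4·3+3·0 = 12 | 4·3+4·0+1·0+3·0 = 12
G: 4·1+3·2 = 10 | 4·0+4·0+1·1+3·3 = 10
A: 4·6+3·6 = 42 | 4·3+4·6+1·6+3·0 = 42
gcd(4,3,4,4,1,3) = 1

Coefficients: [4, 3, 4, 4, 1, 3]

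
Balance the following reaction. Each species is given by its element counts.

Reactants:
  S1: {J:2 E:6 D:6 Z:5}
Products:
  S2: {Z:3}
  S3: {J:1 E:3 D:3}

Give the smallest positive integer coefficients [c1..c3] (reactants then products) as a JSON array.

Coefficients: [3, 5, 6]

J: 3·2 = 6 | 5·0+6·1 = 6
E: 3·6 = 18 | 5·0+6·3 = 18
D: 3·6 = 18 | 5·0+6·3 = 18
Z: 3·5 = 15 | 5·3+6·0 = 15
gcd(3,5,6) = 1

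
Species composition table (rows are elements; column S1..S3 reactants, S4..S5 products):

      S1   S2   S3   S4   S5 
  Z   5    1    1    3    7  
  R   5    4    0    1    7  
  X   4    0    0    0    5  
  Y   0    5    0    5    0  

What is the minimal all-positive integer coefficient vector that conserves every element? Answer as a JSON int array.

Coefficients: [5, 1, 5, 1, 4]

Z: 5·5+1·1+5·1 = 31 | 1·3+4·7 = 31
R: 5·5+1·4+5·0 = 29 | 1·1+4·7 = 29
X: 5·4+1·0+5·0 = 20 | 1·0+4·5 = 20
Y: 5·0+1·5+5·0 = 5 | 1·5+4·0 = 5
gcd(5,1,5,1,4) = 1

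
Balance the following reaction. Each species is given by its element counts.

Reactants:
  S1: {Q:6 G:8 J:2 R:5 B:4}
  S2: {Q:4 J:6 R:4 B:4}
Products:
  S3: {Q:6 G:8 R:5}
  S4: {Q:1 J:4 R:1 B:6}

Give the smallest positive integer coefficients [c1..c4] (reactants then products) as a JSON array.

Coefficients: [5, 1, 5, 4]

Q: 5·6+1·4 = 34 | 5·6+4·1 = 34
G: 5·8+1·0 = 40 | 5·8+4·0 = 40
J: 5·2+1·6 = 16 | 5·0+4·4 = 16
R: 5·5+1·4 = 29 | 5·5+4·1 = 29
B: 5·4+1·4 = 24 | 5·0+4·6 = 24
gcd(5,1,5,4) = 1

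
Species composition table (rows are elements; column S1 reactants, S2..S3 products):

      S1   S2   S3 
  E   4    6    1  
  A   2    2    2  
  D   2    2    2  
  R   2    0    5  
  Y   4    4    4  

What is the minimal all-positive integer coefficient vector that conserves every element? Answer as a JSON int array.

Coefficients: [5, 3, 2]

E: 5·4 = 20 | 3·6+2·1 = 20
A: 5·2 = 10 | 3·2+2·2 = 10
D: 5·2 = 10 | 3·2+2·2 = 10
R: 5·2 = 10 | 3·0+2·5 = 10
Y: 5·4 = 20 | 3·4+2·4 = 20
gcd(5,3,2) = 1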